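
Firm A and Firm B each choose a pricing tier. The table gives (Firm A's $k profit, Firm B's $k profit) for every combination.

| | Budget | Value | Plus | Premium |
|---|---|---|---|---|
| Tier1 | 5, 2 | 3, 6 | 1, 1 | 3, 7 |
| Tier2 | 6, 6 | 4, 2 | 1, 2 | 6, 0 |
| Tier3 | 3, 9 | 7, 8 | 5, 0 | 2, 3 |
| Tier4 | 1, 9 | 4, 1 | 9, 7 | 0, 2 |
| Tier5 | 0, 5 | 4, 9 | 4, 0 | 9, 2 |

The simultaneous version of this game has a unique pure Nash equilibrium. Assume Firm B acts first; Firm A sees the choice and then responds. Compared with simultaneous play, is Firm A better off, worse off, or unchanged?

Work backward from Firm A's decision.
- Budget → Firm A plays Tier2 (best of 5, 6, 3, 1, 0); Firm B gets 6.
- Value → Firm A plays Tier3 (best of 3, 4, 7, 4, 4); Firm B gets 8.
- Plus → Firm A plays Tier4 (best of 1, 1, 5, 9, 4); Firm B gets 7.
- Premium → Firm A plays Tier5 (best of 3, 6, 2, 0, 9); Firm B gets 2.
Firm B's induced payoffs are 6, 8, 7, 2, so Firm B commits to Value. Subgame-perfect outcome: (Tier3, Value) with payoffs (7, 8).
Under simultaneous play:
Firm A's best replies: Budget→Tier2; Value→Tier3; Plus→Tier4; Premium→Tier5.
Firm B's best replies: Tier1→Premium; Tier2→Budget; Tier3→Budget; Tier4→Budget; Tier5→Value.
Only (Tier2, Budget) has each player best-responding; Nash payoffs (6, 6).
Firm A earns 7 sequentially versus 6 at the Nash outcome: better off.

better off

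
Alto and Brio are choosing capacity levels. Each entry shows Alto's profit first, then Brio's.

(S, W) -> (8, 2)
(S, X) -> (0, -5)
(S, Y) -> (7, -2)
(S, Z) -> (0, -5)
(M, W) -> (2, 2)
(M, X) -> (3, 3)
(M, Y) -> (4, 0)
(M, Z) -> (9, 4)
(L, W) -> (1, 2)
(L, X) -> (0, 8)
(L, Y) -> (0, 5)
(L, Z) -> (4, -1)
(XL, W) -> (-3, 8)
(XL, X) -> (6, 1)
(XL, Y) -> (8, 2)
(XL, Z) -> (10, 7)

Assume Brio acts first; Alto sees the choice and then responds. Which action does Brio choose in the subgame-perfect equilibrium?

Z

Work backward from Alto's decision.
- W → Alto plays S (best of 8, 2, 1, -3); Brio gets 2.
- X → Alto plays XL (best of 0, 3, 0, 6); Brio gets 1.
- Y → Alto plays XL (best of 7, 4, 0, 8); Brio gets 2.
- Z → Alto plays XL (best of 0, 9, 4, 10); Brio gets 7.
Among 2, 1, 2, 7, the best is 7 at Z. Subgame-perfect outcome: (XL, Z) with payoffs (10, 7).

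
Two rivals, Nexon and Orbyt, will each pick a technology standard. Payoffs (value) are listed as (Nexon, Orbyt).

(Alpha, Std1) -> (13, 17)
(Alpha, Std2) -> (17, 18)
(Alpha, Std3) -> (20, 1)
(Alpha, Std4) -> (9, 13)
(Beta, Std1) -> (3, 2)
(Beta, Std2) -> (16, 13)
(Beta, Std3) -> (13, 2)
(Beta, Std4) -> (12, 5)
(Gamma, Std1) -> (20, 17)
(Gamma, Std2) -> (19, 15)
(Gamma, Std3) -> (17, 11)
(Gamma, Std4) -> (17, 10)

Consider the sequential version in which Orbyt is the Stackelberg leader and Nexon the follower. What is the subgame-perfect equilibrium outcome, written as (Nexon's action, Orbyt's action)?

(Gamma, Std1)

Nexon best-responds to each possible Orbyt move:
- Std1 → Nexon plays Gamma (best of 13, 3, 20); Orbyt gets 17.
- Std2 → Nexon plays Gamma (best of 17, 16, 19); Orbyt gets 15.
- Std3 → Nexon plays Alpha (best of 20, 13, 17); Orbyt gets 1.
- Std4 → Nexon plays Gamma (best of 9, 12, 17); Orbyt gets 10.
Among 17, 15, 1, 10, the best is 17 at Std1. Subgame-perfect outcome: (Gamma, Std1) with payoffs (20, 17).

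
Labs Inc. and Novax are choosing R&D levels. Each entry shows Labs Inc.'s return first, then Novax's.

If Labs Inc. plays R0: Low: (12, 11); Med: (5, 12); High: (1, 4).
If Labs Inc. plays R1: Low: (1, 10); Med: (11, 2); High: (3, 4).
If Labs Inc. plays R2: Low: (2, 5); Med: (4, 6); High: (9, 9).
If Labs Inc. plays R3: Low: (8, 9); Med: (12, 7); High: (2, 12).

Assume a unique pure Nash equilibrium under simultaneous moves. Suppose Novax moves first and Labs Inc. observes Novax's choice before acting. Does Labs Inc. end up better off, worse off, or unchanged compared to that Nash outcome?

Work backward from Labs Inc.'s decision.
- Low: BR = R0, leader payoff 11.
- Med: BR = R3, leader payoff 7.
- High: BR = R2, leader payoff 9.
Maximizing over 11, 7, 9, Novax chooses Low. Subgame-perfect outcome: (R0, Low) with payoffs (12, 11).
Now find the simultaneous Nash equilibrium.
Labs Inc.'s best replies: Low→R0; Med→R3; High→R2.
Novax's best replies: R0→Med; R1→Low; R2→High; R3→High.
Only (R2, High) has each player best-responding; Nash payoffs (9, 9).
Labs Inc. earns 12 sequentially versus 9 at the Nash outcome: better off.

better off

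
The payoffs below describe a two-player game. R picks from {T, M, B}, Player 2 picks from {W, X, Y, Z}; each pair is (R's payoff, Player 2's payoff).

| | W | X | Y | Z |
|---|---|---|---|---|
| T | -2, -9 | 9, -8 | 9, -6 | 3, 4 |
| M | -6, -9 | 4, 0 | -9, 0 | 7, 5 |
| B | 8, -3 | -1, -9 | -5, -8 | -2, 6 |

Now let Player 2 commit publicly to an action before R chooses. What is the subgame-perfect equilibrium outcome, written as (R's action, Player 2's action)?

R best-responds to each possible Player 2 move:
- W: BR = B, leader payoff -3.
- X: BR = T, leader payoff -8.
- Y: BR = T, leader payoff -6.
- Z: BR = M, leader payoff 5.
Among -3, -8, -6, 5, the best is 5 at Z. Subgame-perfect outcome: (M, Z) with payoffs (7, 5).

(M, Z)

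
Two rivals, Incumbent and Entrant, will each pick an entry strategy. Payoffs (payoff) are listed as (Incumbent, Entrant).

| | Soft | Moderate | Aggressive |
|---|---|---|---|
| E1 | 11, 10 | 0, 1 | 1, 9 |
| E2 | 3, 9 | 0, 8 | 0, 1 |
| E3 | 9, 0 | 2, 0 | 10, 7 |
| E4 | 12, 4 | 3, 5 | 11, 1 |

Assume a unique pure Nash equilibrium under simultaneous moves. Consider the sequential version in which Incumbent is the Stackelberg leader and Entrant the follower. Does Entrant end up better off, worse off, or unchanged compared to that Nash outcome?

Work backward from Entrant's decision.
- E1 → Entrant plays Soft (best of 10, 1, 9); Incumbent gets 11.
- E2 → Entrant plays Soft (best of 9, 8, 1); Incumbent gets 3.
- E3 → Entrant plays Aggressive (best of 0, 0, 7); Incumbent gets 10.
- E4 → Entrant plays Moderate (best of 4, 5, 1); Incumbent gets 3.
Incumbent's induced payoffs are 11, 3, 10, 3, so Incumbent commits to E1. Subgame-perfect outcome: (E1, Soft) with payoffs (11, 10).
Under simultaneous play:
Incumbent's best replies: Soft→E4; Moderate→E4; Aggressive→E4.
Entrant's best replies: E1→Soft; E2→Soft; E3→Aggressive; E4→Moderate.
Only (E4, Moderate) has each player best-responding; Nash payoffs (3, 5).
Entrant earns 10 sequentially versus 5 at the Nash outcome: better off.

better off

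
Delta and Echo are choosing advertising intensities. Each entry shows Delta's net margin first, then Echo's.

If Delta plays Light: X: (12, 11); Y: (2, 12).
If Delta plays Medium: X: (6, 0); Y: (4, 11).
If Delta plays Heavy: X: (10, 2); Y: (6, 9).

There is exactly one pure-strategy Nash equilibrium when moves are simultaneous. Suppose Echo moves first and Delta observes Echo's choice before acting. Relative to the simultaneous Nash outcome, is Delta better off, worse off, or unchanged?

better off

Solve by backward induction (Echo leads).
- X: BR = Light, leader payoff 11.
- Y: BR = Heavy, leader payoff 9.
Among 11, 9, the best is 11 at X. Subgame-perfect outcome: (Light, X) with payoffs (12, 11).
Under simultaneous play:
Delta's best replies: X→Light; Y→Heavy.
Echo's best replies: Light→Y; Medium→Y; Heavy→Y.
The unique mutual best reply is (Heavy, Y), giving (6, 9).
Delta earns 12 sequentially versus 6 at the Nash outcome: better off.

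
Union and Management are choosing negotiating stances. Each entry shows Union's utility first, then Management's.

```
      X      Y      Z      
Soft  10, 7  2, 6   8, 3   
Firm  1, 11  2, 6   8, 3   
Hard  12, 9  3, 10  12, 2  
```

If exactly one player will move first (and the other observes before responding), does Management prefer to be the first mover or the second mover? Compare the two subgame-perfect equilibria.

If Union leads: Management's best replies are Soft→X, Firm→X, Hard→Y; Union's induced payoffs 10, 1, 3; outcome (Soft, X), payoffs (10, 7).
If Management leads: Union's best replies are X→Hard, Y→Hard, Z→Hard; Management's induced payoffs 9, 10, 2; outcome (Hard, Y), payoffs (3, 10).
Management gets 10 moving first and 7 moving second, so Management prefers to move first.

first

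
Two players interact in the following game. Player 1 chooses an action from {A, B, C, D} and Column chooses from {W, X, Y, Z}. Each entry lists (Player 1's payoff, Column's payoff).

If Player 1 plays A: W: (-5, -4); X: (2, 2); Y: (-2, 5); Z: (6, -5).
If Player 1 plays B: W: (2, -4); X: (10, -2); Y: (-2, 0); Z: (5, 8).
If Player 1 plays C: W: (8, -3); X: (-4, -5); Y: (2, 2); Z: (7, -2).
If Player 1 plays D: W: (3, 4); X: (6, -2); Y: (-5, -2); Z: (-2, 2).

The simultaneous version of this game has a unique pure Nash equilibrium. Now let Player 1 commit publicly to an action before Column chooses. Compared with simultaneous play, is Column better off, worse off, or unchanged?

better off

Solve by backward induction (Player 1 leads).
- A → Column plays Y (best of -4, 2, 5, -5); Player 1 gets -2.
- B → Column plays Z (best of -4, -2, 0, 8); Player 1 gets 5.
- C → Column plays Y (best of -3, -5, 2, -2); Player 1 gets 2.
- D → Column plays W (best of 4, -2, -2, 2); Player 1 gets 3.
Among -2, 5, 2, 3, the best is 5 at B. Subgame-perfect outcome: (B, Z) with payoffs (5, 8).
Now find the simultaneous Nash equilibrium.
Player 1's best replies: W→C; X→B; Y→C; Z→C.
Column's best replies: A→Y; B→Z; C→Y; D→W.
Only (C, Y) has each player best-responding; Nash payoffs (2, 2).
Column earns 8 sequentially versus 2 at the Nash outcome: better off.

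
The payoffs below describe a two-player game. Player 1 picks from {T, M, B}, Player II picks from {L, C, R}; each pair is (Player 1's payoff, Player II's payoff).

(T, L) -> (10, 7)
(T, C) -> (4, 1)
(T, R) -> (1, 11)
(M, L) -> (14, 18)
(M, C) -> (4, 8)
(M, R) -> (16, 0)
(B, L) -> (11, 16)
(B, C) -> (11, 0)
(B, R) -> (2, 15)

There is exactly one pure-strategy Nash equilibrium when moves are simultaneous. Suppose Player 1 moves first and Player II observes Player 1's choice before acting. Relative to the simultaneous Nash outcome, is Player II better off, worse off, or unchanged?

Player II best-responds to each possible Player 1 move:
- T: BR = R, leader payoff 1.
- M: BR = L, leader payoff 14.
- B: BR = L, leader payoff 11.
Player 1's induced payoffs are 1, 14, 11, so Player 1 commits to M. Subgame-perfect outcome: (M, L) with payoffs (14, 18).
Under simultaneous play:
Player 1's best replies: L→M; C→B; R→M.
Player II's best replies: T→R; M→L; B→L.
The unique mutual best reply is (M, L), giving (14, 18).
Player II earns 18 sequentially versus 18 at the Nash outcome: unchanged.

unchanged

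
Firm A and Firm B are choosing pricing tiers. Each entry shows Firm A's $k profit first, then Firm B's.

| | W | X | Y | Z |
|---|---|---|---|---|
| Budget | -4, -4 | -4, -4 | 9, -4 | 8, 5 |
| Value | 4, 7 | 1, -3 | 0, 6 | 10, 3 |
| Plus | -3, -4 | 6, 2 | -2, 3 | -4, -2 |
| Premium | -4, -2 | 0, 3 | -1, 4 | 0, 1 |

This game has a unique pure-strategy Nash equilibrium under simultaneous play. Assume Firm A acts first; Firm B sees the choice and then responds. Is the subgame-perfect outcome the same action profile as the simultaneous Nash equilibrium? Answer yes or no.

no

Backward induction with Firm A moving first.
- Budget: BR = Z, leader payoff 8.
- Value: BR = W, leader payoff 4.
- Plus: BR = Y, leader payoff -2.
- Premium: BR = Y, leader payoff -1.
Maximizing over 8, 4, -2, -1, Firm A chooses Budget. Subgame-perfect outcome: (Budget, Z) with payoffs (8, 5).
Now find the simultaneous Nash equilibrium.
Firm A's best replies: W→Value; X→Plus; Y→Budget; Z→Value.
Firm B's best replies: Budget→Z; Value→W; Plus→Y; Premium→Y.
The unique mutual best reply is (Value, W), giving (4, 7).
Sequential outcome (Budget, Z) differs from the Nash profile (Value, W).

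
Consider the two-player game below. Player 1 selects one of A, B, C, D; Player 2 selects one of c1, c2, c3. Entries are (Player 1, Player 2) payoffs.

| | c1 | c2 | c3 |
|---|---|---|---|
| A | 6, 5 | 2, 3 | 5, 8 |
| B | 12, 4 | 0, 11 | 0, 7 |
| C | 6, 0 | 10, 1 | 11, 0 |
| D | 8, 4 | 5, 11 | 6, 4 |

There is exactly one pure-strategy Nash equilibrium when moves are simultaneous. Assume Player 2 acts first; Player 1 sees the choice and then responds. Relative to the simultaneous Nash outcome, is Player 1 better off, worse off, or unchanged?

better off

Solve by backward induction (Player 2 leads).
- c1: Player 1 compares 6, 12, 6, 8 and picks B; Player 2 would get 4.
- c2: Player 1 compares 2, 0, 10, 5 and picks C; Player 2 would get 1.
- c3: Player 1 compares 5, 0, 11, 6 and picks C; Player 2 would get 0.
Among 4, 1, 0, the best is 4 at c1. Subgame-perfect outcome: (B, c1) with payoffs (12, 4).
For the simultaneous game, intersect best replies.
Player 1's best replies: c1→B; c2→C; c3→C.
Player 2's best replies: A→c3; B→c2; C→c2; D→c2.
The unique mutual best reply is (C, c2), giving (10, 1).
Player 1 earns 12 sequentially versus 10 at the Nash outcome: better off.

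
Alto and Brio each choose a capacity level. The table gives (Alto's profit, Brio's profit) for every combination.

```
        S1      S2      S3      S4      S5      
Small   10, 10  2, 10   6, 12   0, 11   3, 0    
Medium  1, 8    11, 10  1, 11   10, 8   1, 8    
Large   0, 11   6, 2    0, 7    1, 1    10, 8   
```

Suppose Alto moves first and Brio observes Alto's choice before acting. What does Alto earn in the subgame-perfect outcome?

Brio best-responds to each possible Alto move:
- Small: Brio compares 10, 10, 12, 11, 0 and picks S3; Alto would get 6.
- Medium: Brio compares 8, 10, 11, 8, 8 and picks S3; Alto would get 1.
- Large: Brio compares 11, 2, 7, 1, 8 and picks S1; Alto would get 0.
Among 6, 1, 0, the best is 6 at Small. Subgame-perfect outcome: (Small, S3) with payoffs (6, 12).

6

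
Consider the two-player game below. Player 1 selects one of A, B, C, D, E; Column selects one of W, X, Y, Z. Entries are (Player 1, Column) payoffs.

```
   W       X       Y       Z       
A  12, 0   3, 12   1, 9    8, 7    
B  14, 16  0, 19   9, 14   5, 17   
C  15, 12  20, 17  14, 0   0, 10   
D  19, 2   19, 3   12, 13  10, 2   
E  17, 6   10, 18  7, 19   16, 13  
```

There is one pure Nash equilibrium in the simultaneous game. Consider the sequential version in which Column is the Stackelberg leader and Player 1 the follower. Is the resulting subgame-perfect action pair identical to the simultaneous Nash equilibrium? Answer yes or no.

yes

Solve by backward induction (Column leads).
- W: Player 1 compares 12, 14, 15, 19, 17 and picks D; Column would get 2.
- X: Player 1 compares 3, 0, 20, 19, 10 and picks C; Column would get 17.
- Y: Player 1 compares 1, 9, 14, 12, 7 and picks C; Column would get 0.
- Z: Player 1 compares 8, 5, 0, 10, 16 and picks E; Column would get 13.
Column's induced payoffs are 2, 17, 0, 13, so Column commits to X. Subgame-perfect outcome: (C, X) with payoffs (20, 17).
Now find the simultaneous Nash equilibrium.
Player 1's best replies: W→D; X→C; Y→C; Z→E.
Column's best replies: A→X; B→X; C→X; D→Y; E→Y.
Only (C, X) has each player best-responding; Nash payoffs (20, 17).
Sequential outcome (C, X) coincides with the Nash profile (C, X).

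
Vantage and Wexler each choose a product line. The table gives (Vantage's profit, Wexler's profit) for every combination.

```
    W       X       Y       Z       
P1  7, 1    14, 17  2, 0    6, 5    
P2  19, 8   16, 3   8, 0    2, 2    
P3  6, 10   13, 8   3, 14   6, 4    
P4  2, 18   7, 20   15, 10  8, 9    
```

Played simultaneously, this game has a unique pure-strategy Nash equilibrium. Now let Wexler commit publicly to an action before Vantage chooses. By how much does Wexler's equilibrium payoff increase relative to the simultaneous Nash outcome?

2

Vantage best-responds to each possible Wexler move:
- W → Vantage plays P2 (best of 7, 19, 6, 2); Wexler gets 8.
- X → Vantage plays P2 (best of 14, 16, 13, 7); Wexler gets 3.
- Y → Vantage plays P4 (best of 2, 8, 3, 15); Wexler gets 10.
- Z → Vantage plays P4 (best of 6, 2, 6, 8); Wexler gets 9.
Maximizing over 8, 3, 10, 9, Wexler chooses Y. Subgame-perfect outcome: (P4, Y) with payoffs (15, 10).
Under simultaneous play:
Vantage's best replies: W→P2; X→P2; Y→P4; Z→P4.
Wexler's best replies: P1→X; P2→W; P3→Y; P4→X.
The unique mutual best reply is (P2, W), giving (19, 8).
Wexler's commitment gain: 10 − 8 = 2.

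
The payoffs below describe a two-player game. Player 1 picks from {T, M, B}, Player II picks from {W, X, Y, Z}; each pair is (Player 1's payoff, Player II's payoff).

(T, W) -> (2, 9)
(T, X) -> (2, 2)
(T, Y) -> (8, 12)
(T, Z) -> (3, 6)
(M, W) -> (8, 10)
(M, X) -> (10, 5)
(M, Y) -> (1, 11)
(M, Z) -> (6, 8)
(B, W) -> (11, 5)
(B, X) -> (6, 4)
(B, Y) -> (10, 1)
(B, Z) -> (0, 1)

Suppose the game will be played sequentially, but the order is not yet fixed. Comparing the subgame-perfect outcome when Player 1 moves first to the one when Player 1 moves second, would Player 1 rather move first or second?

first

If Player 1 leads: Player II's best replies are T→Y, M→Y, B→W; Player 1's induced payoffs 8, 1, 11; outcome (B, W), payoffs (11, 5).
If Player II leads: Player 1's best replies are W→B, X→M, Y→B, Z→M; Player II's induced payoffs 5, 5, 1, 8; outcome (M, Z), payoffs (6, 8).
Player 1 gets 11 moving first and 6 moving second, so Player 1 prefers to move first.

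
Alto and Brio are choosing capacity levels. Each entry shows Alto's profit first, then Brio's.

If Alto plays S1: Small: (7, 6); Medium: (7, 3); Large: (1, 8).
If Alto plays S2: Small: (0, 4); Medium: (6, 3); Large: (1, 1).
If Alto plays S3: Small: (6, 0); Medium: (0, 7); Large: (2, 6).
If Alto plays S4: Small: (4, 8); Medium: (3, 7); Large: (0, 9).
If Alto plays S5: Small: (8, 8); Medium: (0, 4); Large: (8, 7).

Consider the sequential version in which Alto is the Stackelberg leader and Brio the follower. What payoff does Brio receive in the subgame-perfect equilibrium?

Solve by backward induction (Alto leads).
- S1: BR = Large, leader payoff 1.
- S2: BR = Small, leader payoff 0.
- S3: BR = Medium, leader payoff 0.
- S4: BR = Large, leader payoff 0.
- S5: BR = Small, leader payoff 8.
Alto's induced payoffs are 1, 0, 0, 0, 8, so Alto commits to S5. Subgame-perfect outcome: (S5, Small) with payoffs (8, 8).

8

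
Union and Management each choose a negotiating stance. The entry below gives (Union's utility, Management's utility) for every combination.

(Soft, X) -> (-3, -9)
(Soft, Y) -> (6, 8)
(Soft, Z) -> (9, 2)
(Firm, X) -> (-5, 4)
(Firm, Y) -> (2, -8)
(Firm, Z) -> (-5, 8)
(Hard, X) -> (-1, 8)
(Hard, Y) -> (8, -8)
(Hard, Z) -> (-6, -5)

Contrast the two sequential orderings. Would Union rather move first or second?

If Union leads: Management's best replies are Soft→Y, Firm→Z, Hard→X; Union's induced payoffs 6, -5, -1; outcome (Soft, Y), payoffs (6, 8).
If Management leads: Union's best replies are X→Hard, Y→Hard, Z→Soft; Management's induced payoffs 8, -8, 2; outcome (Hard, X), payoffs (-1, 8).
Union gets 6 moving first and -1 moving second, so Union prefers to move first.

first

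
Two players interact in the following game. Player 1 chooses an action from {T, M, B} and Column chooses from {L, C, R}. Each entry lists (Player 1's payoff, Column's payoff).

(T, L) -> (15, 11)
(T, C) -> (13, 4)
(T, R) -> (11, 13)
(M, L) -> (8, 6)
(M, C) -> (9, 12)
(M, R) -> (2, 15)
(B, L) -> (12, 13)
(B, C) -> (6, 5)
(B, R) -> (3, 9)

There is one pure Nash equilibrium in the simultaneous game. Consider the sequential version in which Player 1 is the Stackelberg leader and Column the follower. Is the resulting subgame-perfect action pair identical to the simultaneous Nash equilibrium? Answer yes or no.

no

Work backward from Column's decision.
- T: BR = R, leader payoff 11.
- M: BR = R, leader payoff 2.
- B: BR = L, leader payoff 12.
Maximizing over 11, 2, 12, Player 1 chooses B. Subgame-perfect outcome: (B, L) with payoffs (12, 13).
Now find the simultaneous Nash equilibrium.
Player 1's best replies: L→T; C→T; R→T.
Column's best replies: T→R; M→R; B→L.
The unique mutual best reply is (T, R), giving (11, 13).
Sequential outcome (B, L) differs from the Nash profile (T, R).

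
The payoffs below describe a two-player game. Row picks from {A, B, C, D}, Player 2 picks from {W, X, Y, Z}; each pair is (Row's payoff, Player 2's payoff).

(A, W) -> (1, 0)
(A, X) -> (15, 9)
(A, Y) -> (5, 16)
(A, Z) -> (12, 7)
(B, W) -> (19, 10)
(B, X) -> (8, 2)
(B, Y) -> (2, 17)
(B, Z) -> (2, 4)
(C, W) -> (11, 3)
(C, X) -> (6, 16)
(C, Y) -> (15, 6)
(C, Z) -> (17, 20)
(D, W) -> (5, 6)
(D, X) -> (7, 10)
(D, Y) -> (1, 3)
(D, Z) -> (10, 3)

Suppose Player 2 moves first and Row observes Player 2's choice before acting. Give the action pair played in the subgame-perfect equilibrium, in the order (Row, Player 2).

Work backward from Row's decision.
- W → Row plays B (best of 1, 19, 11, 5); Player 2 gets 10.
- X → Row plays A (best of 15, 8, 6, 7); Player 2 gets 9.
- Y → Row plays C (best of 5, 2, 15, 1); Player 2 gets 6.
- Z → Row plays C (best of 12, 2, 17, 10); Player 2 gets 20.
Player 2's induced payoffs are 10, 9, 6, 20, so Player 2 commits to Z. Subgame-perfect outcome: (C, Z) with payoffs (17, 20).

(C, Z)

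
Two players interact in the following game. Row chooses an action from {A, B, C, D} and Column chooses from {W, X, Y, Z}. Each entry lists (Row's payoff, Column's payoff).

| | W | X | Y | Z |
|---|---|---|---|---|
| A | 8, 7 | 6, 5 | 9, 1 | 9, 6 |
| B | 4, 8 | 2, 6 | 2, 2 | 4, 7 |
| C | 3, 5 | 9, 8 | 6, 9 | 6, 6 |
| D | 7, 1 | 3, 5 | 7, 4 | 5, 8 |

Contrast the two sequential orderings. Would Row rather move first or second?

second

If Row leads: Column's best replies are A→W, B→W, C→Y, D→Z; Row's induced payoffs 8, 4, 6, 5; outcome (A, W), payoffs (8, 7).
If Column leads: Row's best replies are W→A, X→C, Y→A, Z→A; Column's induced payoffs 7, 8, 1, 6; outcome (C, X), payoffs (9, 8).
Row gets 8 moving first and 9 moving second, so Row prefers to move second.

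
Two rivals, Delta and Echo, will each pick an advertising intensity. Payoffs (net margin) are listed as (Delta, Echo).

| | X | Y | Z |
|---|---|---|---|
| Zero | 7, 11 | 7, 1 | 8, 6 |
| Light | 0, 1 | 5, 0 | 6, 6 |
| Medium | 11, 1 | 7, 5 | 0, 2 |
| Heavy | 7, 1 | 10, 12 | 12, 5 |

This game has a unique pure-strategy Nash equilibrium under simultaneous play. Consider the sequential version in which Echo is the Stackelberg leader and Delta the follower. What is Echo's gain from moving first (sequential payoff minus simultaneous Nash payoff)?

0

Delta best-responds to each possible Echo move:
- X → Delta plays Medium (best of 7, 0, 11, 7); Echo gets 1.
- Y → Delta plays Heavy (best of 7, 5, 7, 10); Echo gets 12.
- Z → Delta plays Heavy (best of 8, 6, 0, 12); Echo gets 5.
Echo's induced payoffs are 1, 12, 5, so Echo commits to Y. Subgame-perfect outcome: (Heavy, Y) with payoffs (10, 12).
Now find the simultaneous Nash equilibrium.
Delta's best replies: X→Medium; Y→Heavy; Z→Heavy.
Echo's best replies: Zero→X; Light→Z; Medium→Y; Heavy→Y.
The unique mutual best reply is (Heavy, Y), giving (10, 12).
Echo's commitment gain: 12 − 12 = 0.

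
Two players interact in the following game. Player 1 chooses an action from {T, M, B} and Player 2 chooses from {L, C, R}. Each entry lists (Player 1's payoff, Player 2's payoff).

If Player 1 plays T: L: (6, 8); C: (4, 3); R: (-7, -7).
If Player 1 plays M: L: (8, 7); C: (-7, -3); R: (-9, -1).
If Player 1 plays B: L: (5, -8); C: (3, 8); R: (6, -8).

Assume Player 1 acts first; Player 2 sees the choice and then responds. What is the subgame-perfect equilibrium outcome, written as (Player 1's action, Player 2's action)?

(M, L)

Solve by backward induction (Player 1 leads).
- T: Player 2 compares 8, 3, -7 and picks L; Player 1 would get 6.
- M: Player 2 compares 7, -3, -1 and picks L; Player 1 would get 8.
- B: Player 2 compares -8, 8, -8 and picks C; Player 1 would get 3.
Maximizing over 6, 8, 3, Player 1 chooses M. Subgame-perfect outcome: (M, L) with payoffs (8, 7).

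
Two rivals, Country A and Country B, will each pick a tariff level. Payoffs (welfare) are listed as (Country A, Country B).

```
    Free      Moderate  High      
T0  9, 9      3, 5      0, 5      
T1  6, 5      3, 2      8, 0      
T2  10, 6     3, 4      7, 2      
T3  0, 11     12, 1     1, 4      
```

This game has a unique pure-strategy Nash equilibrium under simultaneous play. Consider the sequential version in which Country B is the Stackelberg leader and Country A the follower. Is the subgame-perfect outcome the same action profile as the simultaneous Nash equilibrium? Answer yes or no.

yes

Country A best-responds to each possible Country B move:
- Free: BR = T2, leader payoff 6.
- Moderate: BR = T3, leader payoff 1.
- High: BR = T1, leader payoff 0.
Country B's induced payoffs are 6, 1, 0, so Country B commits to Free. Subgame-perfect outcome: (T2, Free) with payoffs (10, 6).
Now find the simultaneous Nash equilibrium.
Country A's best replies: Free→T2; Moderate→T3; High→T1.
Country B's best replies: T0→Free; T1→Free; T2→Free; T3→Free.
Only (T2, Free) has each player best-responding; Nash payoffs (10, 6).
Sequential outcome (T2, Free) coincides with the Nash profile (T2, Free).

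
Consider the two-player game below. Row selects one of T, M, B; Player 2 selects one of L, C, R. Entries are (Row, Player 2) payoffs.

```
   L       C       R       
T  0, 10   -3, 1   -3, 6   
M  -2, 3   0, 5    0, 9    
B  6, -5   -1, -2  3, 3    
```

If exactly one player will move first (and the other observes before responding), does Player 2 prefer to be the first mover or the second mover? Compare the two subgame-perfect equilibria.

first

If Row leads: Player 2's best replies are T→L, M→R, B→R; Row's induced payoffs 0, 0, 3; outcome (B, R), payoffs (3, 3).
If Player 2 leads: Row's best replies are L→B, C→M, R→B; Player 2's induced payoffs -5, 5, 3; outcome (M, C), payoffs (0, 5).
Player 2 gets 5 moving first and 3 moving second, so Player 2 prefers to move first.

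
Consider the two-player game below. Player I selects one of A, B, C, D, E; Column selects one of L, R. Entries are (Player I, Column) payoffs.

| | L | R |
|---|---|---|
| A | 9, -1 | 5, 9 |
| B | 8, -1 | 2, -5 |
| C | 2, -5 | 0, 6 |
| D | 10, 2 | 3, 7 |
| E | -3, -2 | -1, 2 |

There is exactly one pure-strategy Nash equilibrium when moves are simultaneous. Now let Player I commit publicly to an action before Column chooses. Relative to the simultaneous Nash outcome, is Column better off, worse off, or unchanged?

Solve by backward induction (Player I leads).
- A → Column plays R (best of -1, 9); Player I gets 5.
- B → Column plays L (best of -1, -5); Player I gets 8.
- C → Column plays R (best of -5, 6); Player I gets 0.
- D → Column plays R (best of 2, 7); Player I gets 3.
- E → Column plays R (best of -2, 2); Player I gets -1.
Maximizing over 5, 8, 0, 3, -1, Player I chooses B. Subgame-perfect outcome: (B, L) with payoffs (8, -1).
Under simultaneous play:
Player I's best replies: L→D; R→A.
Column's best replies: A→R; B→L; C→R; D→R; E→R.
Only (A, R) has each player best-responding; Nash payoffs (5, 9).
Column earns -1 sequentially versus 9 at the Nash outcome: worse off.

worse off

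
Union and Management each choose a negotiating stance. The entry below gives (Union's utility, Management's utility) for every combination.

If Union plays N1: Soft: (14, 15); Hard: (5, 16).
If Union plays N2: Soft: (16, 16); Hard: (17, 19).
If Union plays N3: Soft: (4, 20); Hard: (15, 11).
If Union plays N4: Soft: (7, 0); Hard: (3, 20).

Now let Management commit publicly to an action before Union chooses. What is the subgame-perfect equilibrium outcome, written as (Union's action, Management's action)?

Backward induction with Management moving first.
- Soft: BR = N2, leader payoff 16.
- Hard: BR = N2, leader payoff 19.
Maximizing over 16, 19, Management chooses Hard. Subgame-perfect outcome: (N2, Hard) with payoffs (17, 19).

(N2, Hard)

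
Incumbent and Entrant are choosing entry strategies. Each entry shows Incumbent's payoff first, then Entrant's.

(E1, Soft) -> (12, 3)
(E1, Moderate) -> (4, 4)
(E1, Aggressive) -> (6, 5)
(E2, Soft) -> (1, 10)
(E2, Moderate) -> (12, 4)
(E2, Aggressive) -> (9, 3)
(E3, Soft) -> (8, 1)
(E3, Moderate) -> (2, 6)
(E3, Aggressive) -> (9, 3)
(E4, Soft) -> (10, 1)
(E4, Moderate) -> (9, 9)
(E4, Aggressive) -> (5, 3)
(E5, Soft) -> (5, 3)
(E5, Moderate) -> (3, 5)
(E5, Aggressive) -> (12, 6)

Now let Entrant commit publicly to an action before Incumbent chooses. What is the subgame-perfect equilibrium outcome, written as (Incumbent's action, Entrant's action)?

(E5, Aggressive)

Solve by backward induction (Entrant leads).
- Soft: Incumbent compares 12, 1, 8, 10, 5 and picks E1; Entrant would get 3.
- Moderate: Incumbent compares 4, 12, 2, 9, 3 and picks E2; Entrant would get 4.
- Aggressive: Incumbent compares 6, 9, 9, 5, 12 and picks E5; Entrant would get 6.
Entrant's induced payoffs are 3, 4, 6, so Entrant commits to Aggressive. Subgame-perfect outcome: (E5, Aggressive) with payoffs (12, 6).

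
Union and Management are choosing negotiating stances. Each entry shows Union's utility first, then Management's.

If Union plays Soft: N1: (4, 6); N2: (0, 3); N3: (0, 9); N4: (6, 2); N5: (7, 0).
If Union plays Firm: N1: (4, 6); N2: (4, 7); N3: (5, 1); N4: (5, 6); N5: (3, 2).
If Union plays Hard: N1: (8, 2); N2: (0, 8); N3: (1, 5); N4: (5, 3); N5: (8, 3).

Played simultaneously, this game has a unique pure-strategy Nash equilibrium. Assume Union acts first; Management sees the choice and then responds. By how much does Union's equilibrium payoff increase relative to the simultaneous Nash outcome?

0

Management best-responds to each possible Union move:
- Soft: BR = N3, leader payoff 0.
- Firm: BR = N2, leader payoff 4.
- Hard: BR = N2, leader payoff 0.
Maximizing over 0, 4, 0, Union chooses Firm. Subgame-perfect outcome: (Firm, N2) with payoffs (4, 7).
Under simultaneous play:
Union's best replies: N1→Hard; N2→Firm; N3→Firm; N4→Soft; N5→Hard.
Management's best replies: Soft→N3; Firm→N2; Hard→N2.
Only (Firm, N2) has each player best-responding; Nash payoffs (4, 7).
Union's commitment gain: 4 − 4 = 0.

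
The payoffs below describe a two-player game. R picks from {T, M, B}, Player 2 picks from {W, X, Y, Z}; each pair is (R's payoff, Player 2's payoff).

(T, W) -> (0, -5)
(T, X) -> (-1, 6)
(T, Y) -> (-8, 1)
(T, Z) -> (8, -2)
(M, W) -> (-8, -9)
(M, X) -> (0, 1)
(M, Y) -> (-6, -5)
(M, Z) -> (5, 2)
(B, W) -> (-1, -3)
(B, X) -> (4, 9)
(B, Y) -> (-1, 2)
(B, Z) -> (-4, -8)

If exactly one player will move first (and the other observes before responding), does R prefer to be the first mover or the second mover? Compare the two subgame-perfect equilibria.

If R leads: Player 2's best replies are T→X, M→Z, B→X; R's induced payoffs -1, 5, 4; outcome (M, Z), payoffs (5, 2).
If Player 2 leads: R's best replies are W→T, X→B, Y→B, Z→T; Player 2's induced payoffs -5, 9, 2, -2; outcome (B, X), payoffs (4, 9).
R gets 5 moving first and 4 moving second, so R prefers to move first.

first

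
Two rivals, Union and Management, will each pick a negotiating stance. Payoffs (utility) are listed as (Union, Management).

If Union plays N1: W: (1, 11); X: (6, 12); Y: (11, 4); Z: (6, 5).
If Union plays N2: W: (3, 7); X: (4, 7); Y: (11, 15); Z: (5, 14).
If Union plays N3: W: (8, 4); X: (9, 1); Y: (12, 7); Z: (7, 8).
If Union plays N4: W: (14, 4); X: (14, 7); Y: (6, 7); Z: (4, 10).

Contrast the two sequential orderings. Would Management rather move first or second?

second

If Union leads: Management's best replies are N1→X, N2→Y, N3→Z, N4→Z; Union's induced payoffs 6, 11, 7, 4; outcome (N2, Y), payoffs (11, 15).
If Management leads: Union's best replies are W→N4, X→N4, Y→N3, Z→N3; Management's induced payoffs 4, 7, 7, 8; outcome (N3, Z), payoffs (7, 8).
Management gets 8 moving first and 15 moving second, so Management prefers to move second.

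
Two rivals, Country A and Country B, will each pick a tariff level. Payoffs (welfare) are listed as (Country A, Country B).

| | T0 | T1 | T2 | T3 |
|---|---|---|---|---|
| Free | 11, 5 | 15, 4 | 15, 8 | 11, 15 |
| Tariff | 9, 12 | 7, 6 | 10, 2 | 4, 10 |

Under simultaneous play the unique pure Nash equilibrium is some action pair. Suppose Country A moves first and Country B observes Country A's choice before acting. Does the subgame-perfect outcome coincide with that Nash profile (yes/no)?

Country B best-responds to each possible Country A move:
- Free → Country B plays T3 (best of 5, 4, 8, 15); Country A gets 11.
- Tariff → Country B plays T0 (best of 12, 6, 2, 10); Country A gets 9.
Country A's induced payoffs are 11, 9, so Country A commits to Free. Subgame-perfect outcome: (Free, T3) with payoffs (11, 15).
For the simultaneous game, intersect best replies.
Country A's best replies: T0→Free; T1→Free; T2→Free; T3→Free.
Country B's best replies: Free→T3; Tariff→T0.
Only (Free, T3) has each player best-responding; Nash payoffs (11, 15).
Sequential outcome (Free, T3) coincides with the Nash profile (Free, T3).

yes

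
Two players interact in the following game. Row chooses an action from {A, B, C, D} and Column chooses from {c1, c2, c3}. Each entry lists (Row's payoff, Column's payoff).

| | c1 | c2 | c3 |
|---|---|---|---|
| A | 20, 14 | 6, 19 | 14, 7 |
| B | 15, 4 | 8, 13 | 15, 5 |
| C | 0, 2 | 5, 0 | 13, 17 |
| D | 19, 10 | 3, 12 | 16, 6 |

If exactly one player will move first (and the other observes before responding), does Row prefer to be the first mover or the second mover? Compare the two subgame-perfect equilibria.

second

If Row leads: Column's best replies are A→c2, B→c2, C→c3, D→c2; Row's induced payoffs 6, 8, 13, 3; outcome (C, c3), payoffs (13, 17).
If Column leads: Row's best replies are c1→A, c2→B, c3→D; Column's induced payoffs 14, 13, 6; outcome (A, c1), payoffs (20, 14).
Row gets 13 moving first and 20 moving second, so Row prefers to move second.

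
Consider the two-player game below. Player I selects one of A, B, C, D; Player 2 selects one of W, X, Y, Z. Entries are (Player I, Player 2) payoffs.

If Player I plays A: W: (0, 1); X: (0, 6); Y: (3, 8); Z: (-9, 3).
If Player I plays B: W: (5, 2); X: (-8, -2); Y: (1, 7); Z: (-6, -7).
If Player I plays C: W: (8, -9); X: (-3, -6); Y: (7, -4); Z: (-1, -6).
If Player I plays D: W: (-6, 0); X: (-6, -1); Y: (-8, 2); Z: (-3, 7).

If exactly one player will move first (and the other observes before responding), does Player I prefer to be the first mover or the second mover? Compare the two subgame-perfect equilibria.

first

If Player I leads: Player 2's best replies are A→Y, B→Y, C→Y, D→Z; Player I's induced payoffs 3, 1, 7, -3; outcome (C, Y), payoffs (7, -4).
If Player 2 leads: Player I's best replies are W→C, X→A, Y→C, Z→C; Player 2's induced payoffs -9, 6, -4, -6; outcome (A, X), payoffs (0, 6).
Player I gets 7 moving first and 0 moving second, so Player I prefers to move first.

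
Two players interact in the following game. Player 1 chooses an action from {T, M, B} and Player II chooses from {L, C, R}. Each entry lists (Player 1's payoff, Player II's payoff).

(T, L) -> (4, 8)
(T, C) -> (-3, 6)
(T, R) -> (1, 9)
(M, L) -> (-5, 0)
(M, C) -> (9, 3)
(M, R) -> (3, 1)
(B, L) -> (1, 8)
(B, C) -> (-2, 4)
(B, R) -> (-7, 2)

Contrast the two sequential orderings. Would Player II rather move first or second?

first

If Player 1 leads: Player II's best replies are T→R, M→C, B→L; Player 1's induced payoffs 1, 9, 1; outcome (M, C), payoffs (9, 3).
If Player II leads: Player 1's best replies are L→T, C→M, R→M; Player II's induced payoffs 8, 3, 1; outcome (T, L), payoffs (4, 8).
Player II gets 8 moving first and 3 moving second, so Player II prefers to move first.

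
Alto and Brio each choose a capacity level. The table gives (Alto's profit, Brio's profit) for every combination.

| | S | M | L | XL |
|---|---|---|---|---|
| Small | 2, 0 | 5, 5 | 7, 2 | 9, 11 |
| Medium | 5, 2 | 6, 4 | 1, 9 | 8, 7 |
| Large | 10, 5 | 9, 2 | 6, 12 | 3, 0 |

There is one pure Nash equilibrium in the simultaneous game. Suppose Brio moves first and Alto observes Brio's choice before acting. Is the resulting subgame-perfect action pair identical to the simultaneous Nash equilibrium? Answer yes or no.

yes

Work backward from Alto's decision.
- S: Alto compares 2, 5, 10 and picks Large; Brio would get 5.
- M: Alto compares 5, 6, 9 and picks Large; Brio would get 2.
- L: Alto compares 7, 1, 6 and picks Small; Brio would get 2.
- XL: Alto compares 9, 8, 3 and picks Small; Brio would get 11.
Brio's induced payoffs are 5, 2, 2, 11, so Brio commits to XL. Subgame-perfect outcome: (Small, XL) with payoffs (9, 11).
Under simultaneous play:
Alto's best replies: S→Large; M→Large; L→Small; XL→Small.
Brio's best replies: Small→XL; Medium→L; Large→L.
Only (Small, XL) has each player best-responding; Nash payoffs (9, 11).
Sequential outcome (Small, XL) coincides with the Nash profile (Small, XL).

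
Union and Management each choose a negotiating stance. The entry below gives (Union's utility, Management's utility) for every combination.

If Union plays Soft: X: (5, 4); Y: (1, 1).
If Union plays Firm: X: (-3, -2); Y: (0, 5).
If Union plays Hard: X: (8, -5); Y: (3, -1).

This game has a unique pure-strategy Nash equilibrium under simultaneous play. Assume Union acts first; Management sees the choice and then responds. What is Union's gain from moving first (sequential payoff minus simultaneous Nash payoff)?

Solve by backward induction (Union leads).
- Soft: BR = X, leader payoff 5.
- Firm: BR = Y, leader payoff 0.
- Hard: BR = Y, leader payoff 3.
Among 5, 0, 3, the best is 5 at Soft. Subgame-perfect outcome: (Soft, X) with payoffs (5, 4).
Now find the simultaneous Nash equilibrium.
Union's best replies: X→Hard; Y→Hard.
Management's best replies: Soft→X; Firm→Y; Hard→Y.
The unique mutual best reply is (Hard, Y), giving (3, -1).
Union's commitment gain: 5 − 3 = 2.

2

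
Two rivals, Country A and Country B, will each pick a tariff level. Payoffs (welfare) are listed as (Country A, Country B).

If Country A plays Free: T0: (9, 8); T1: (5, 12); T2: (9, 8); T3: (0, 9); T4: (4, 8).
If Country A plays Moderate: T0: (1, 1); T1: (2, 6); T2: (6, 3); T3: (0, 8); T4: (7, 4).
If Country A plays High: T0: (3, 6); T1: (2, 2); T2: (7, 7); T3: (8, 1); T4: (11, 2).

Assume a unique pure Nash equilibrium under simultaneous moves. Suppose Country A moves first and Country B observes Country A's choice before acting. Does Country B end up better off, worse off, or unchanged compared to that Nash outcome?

Solve by backward induction (Country A leads).
- Free: BR = T1, leader payoff 5.
- Moderate: BR = T3, leader payoff 0.
- High: BR = T2, leader payoff 7.
Country A's induced payoffs are 5, 0, 7, so Country A commits to High. Subgame-perfect outcome: (High, T2) with payoffs (7, 7).
Now find the simultaneous Nash equilibrium.
Country A's best replies: T0→Free; T1→Free; T2→Free; T3→High; T4→High.
Country B's best replies: Free→T1; Moderate→T3; High→T2.
The unique mutual best reply is (Free, T1), giving (5, 12).
Country B earns 7 sequentially versus 12 at the Nash outcome: worse off.

worse off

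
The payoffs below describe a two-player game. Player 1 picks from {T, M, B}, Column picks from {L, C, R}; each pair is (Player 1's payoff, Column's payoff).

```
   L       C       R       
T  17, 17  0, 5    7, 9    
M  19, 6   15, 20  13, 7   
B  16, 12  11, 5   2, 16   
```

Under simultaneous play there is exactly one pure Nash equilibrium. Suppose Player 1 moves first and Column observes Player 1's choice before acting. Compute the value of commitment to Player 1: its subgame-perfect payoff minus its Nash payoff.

2

Work backward from Column's decision.
- T: BR = L, leader payoff 17.
- M: BR = C, leader payoff 15.
- B: BR = R, leader payoff 2.
Maximizing over 17, 15, 2, Player 1 chooses T. Subgame-perfect outcome: (T, L) with payoffs (17, 17).
For the simultaneous game, intersect best replies.
Player 1's best replies: L→M; C→M; R→M.
Column's best replies: T→L; M→C; B→R.
Only (M, C) has each player best-responding; Nash payoffs (15, 20).
Player 1's commitment gain: 17 − 15 = 2.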